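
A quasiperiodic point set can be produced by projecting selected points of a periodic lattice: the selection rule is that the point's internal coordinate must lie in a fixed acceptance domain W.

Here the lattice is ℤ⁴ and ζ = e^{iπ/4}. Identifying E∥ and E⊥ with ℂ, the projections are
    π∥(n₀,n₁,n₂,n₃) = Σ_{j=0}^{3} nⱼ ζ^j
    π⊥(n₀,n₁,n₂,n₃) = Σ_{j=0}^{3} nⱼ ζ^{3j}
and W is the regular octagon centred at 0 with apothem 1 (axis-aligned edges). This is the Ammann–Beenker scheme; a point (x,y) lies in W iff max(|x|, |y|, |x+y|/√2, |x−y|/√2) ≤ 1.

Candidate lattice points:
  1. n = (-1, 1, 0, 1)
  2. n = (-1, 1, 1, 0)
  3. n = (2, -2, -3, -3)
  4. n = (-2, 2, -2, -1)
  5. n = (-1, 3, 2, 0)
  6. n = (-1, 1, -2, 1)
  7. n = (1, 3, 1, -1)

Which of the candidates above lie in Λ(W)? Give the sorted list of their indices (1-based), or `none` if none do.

none

π⊥(n) = n₀ + n₁ζ³ + n₂ζ⁶ + n₃ζ⁹ where ζ = e^{iπ/4}.
candidate 1: n = (-1, 1, 0, 1) → π⊥ ≈ (-1.0000, +1.4142); max(|x|,|y|,|x±y|/√2) = 1.7071 > 1 ⇒ ∉ W
candidate 2: n = (-1, 1, 1, 0) → π⊥ ≈ (-1.7071, -0.2929); max(|x|,|y|,|x±y|/√2) = 1.7071 > 1 ⇒ ∉ W
candidate 3: n = (2, -2, -3, -3) → π⊥ ≈ (+1.2929, -0.5355); max(|x|,|y|,|x±y|/√2) = 1.2929 > 1 ⇒ ∉ W
candidate 4: n = (-2, 2, -2, -1) → π⊥ ≈ (-4.1213, +2.7071); max(|x|,|y|,|x±y|/√2) = 4.8284 > 1 ⇒ ∉ W
candidate 5: n = (-1, 3, 2, 0) → π⊥ ≈ (-3.1213, +0.1213); max(|x|,|y|,|x±y|/√2) = 3.1213 > 1 ⇒ ∉ W
candidate 6: n = (-1, 1, -2, 1) → π⊥ ≈ (-1.0000, +3.4142); max(|x|,|y|,|x±y|/√2) = 3.4142 > 1 ⇒ ∉ W
candidate 7: n = (1, 3, 1, -1) → π⊥ ≈ (-1.8284, +0.4142); max(|x|,|y|,|x±y|/√2) = 1.8284 > 1 ⇒ ∉ W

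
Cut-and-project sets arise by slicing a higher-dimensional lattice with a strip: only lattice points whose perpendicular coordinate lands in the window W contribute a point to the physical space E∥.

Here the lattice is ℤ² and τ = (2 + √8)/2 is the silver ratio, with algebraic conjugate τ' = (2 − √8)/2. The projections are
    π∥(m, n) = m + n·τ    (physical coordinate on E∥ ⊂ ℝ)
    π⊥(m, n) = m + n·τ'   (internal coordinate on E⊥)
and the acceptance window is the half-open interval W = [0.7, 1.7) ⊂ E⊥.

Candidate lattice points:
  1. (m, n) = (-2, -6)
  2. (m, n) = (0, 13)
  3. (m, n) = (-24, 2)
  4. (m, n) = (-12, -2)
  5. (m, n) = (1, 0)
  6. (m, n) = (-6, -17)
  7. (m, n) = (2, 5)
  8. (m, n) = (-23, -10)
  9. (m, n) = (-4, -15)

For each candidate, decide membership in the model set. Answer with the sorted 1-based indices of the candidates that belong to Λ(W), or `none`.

5, 6

Compute τ' = (2−√8)/2 = -0.41421, so π⊥(m,n) = m -0.41421·n.
#1 (-2,-6): internal coord -2 + (-6)·τ' = +0.48528; +0.48528 ∉ [0.7, 1.7) → out
#2 (0,13): internal coord 0 + (13)·τ' = -5.38478; -5.38478 ∉ [0.7, 1.7) → out
#3 (-24,2): internal coord -24 + (2)·τ' = -24.82843; -24.82843 ∉ [0.7, 1.7) → out
#4 (-12,-2): internal coord -12 + (-2)·τ' = -11.17157; -11.17157 ∉ [0.7, 1.7) → out
#5 (1,0): internal coord 1 + (0)·τ' = +1.00000; +1.00000 ∈ [0.7, 1.7) → IN Λ
#6 (-6,-17): internal coord -6 + (-17)·τ' = +1.04163; +1.04163 ∈ [0.7, 1.7) → IN Λ
#7 (2,5): internal coord 2 + (5)·τ' = -0.07107; -0.07107 ∉ [0.7, 1.7) → out
#8 (-23,-10): internal coord -23 + (-10)·τ' = -18.85786; -18.85786 ∉ [0.7, 1.7) → out
#9 (-4,-15): internal coord -4 + (-15)·τ' = +2.21320; +2.21320 ∉ [0.7, 1.7) → out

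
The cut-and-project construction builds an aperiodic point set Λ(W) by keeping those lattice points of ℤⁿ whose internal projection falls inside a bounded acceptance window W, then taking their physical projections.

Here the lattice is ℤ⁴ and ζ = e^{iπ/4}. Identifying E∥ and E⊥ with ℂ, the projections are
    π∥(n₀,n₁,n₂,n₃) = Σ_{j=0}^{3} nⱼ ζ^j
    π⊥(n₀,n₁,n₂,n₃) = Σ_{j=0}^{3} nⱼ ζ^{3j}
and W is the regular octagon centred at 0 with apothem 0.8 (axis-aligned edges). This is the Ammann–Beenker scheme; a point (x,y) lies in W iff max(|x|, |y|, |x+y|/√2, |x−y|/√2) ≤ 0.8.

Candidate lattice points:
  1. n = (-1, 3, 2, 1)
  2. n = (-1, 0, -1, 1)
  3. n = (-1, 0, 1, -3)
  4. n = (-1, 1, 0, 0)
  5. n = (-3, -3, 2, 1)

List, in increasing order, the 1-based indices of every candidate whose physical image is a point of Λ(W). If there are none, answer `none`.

none

Internal map: ζ^{3j} for j=0..3 gives (1,0), (−√2/2,√2/2), (0,−1), (√2/2,√2/2).
#1 (-1, 3, 2, 1): internal (-2.41421, 0.82843); octagon support 2.41421 vs apothem 0.8 → ∉ W
#2 (-1, 0, -1, 1): internal (-0.29289, 1.70711); octagon support 1.70711 vs apothem 0.8 → ∉ W
#3 (-1, 0, 1, -3): internal (-3.12132, -3.12132); octagon support 4.41421 vs apothem 0.8 → ∉ W
#4 (-1, 1, 0, 0): internal (-1.70711, 0.70711); octagon support 1.70711 vs apothem 0.8 → ∉ W
#5 (-3, -3, 2, 1): internal (-0.17157, -3.41421); octagon support 3.41421 vs apothem 0.8 → ∉ W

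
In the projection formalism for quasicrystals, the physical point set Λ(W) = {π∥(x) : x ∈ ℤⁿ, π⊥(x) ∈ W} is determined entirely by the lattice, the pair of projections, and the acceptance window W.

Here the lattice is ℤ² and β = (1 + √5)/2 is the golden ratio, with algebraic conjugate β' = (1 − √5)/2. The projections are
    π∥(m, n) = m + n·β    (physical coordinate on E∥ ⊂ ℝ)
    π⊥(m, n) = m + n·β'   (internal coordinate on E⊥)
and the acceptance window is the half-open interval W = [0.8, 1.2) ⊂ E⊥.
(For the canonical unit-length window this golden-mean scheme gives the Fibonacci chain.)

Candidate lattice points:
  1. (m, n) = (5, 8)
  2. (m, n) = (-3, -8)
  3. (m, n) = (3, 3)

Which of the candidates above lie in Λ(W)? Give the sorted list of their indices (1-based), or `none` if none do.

3

Compute β' = (1−√5)/2 = -0.6180, so π⊥(m,n) = m -0.6180·n.
#1 (5,8): internal coord 5 + (8)·β' = +0.0557; +0.0557 ∉ [0.8, 1.2) → out
#2 (-3,-8): internal coord -3 + (-8)·β' = +1.9443; +1.9443 ∉ [0.8, 1.2) → out
#3 (3,3): internal coord 3 + (3)·β' = +1.1459; +1.1459 ∈ [0.8, 1.2) → IN Λ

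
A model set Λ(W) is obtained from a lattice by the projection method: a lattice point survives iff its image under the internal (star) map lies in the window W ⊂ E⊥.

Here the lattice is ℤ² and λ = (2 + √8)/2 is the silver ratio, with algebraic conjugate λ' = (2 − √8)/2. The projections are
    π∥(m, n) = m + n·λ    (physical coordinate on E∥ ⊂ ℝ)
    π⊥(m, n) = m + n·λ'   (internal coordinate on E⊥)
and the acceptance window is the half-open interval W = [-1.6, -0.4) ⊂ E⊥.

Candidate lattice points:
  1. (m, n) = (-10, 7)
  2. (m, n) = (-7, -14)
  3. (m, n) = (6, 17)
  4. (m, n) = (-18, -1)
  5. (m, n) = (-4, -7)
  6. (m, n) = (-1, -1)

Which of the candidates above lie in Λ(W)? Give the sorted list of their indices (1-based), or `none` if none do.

2, 3, 5, 6

Compute λ' = (2−√8)/2 = -0.41421, so π⊥(m,n) = m -0.41421·n.
candidate 1: (m,n)=(-10,7) → π∥ = -10+7·λ ≈ 6.89949, π⊥ = -10+7·λ' ≈ -12.89949 ∉ [-1.6, -0.4) ⇒ out
candidate 2: (m,n)=(-7,-14) → π∥ = -7-14·λ ≈ -40.79899, π⊥ = -7-14·λ' ≈ -1.20101 ∈ [-1.6, -0.4) ⇒ IN Λ
candidate 3: (m,n)=(6,17) → π∥ = 6+17·λ ≈ 47.04163, π⊥ = 6+17·λ' ≈ -1.04163 ∈ [-1.6, -0.4) ⇒ IN Λ
candidate 4: (m,n)=(-18,-1) → π∥ = -18-1·λ ≈ -20.41421, π⊥ = -18-1·λ' ≈ -17.58579 ∉ [-1.6, -0.4) ⇒ out
candidate 5: (m,n)=(-4,-7) → π∥ = -4-7·λ ≈ -20.89949, π⊥ = -4-7·λ' ≈ -1.10051 ∈ [-1.6, -0.4) ⇒ IN Λ
candidate 6: (m,n)=(-1,-1) → π∥ = -1-1·λ ≈ -3.41421, π⊥ = -1-1·λ' ≈ -0.58579 ∈ [-1.6, -0.4) ⇒ IN Λ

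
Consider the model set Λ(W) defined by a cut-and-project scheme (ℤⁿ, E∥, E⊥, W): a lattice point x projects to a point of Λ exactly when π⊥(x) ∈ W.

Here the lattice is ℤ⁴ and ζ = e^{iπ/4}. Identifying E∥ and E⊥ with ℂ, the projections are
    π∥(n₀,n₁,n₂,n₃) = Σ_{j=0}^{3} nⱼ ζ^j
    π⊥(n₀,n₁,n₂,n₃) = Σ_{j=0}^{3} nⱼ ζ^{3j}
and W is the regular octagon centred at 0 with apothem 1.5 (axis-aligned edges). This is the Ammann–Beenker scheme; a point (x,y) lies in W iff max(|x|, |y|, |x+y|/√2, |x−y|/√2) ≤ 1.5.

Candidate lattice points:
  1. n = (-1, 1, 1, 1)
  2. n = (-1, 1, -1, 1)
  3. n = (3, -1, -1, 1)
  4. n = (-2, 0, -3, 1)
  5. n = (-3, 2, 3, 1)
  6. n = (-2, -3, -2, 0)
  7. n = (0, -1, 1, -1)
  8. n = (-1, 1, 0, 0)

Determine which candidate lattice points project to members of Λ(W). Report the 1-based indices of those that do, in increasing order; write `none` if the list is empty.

1, 6

With ζ = e^{iπ/4} the internal vectors are ζ^0,ζ^3,ζ^6,ζ^9.
candidate 1: n = (-1, 1, 1, 1) → π⊥ ≈ (-1.00000, +0.41421); max(|x|,|y|,|x±y|/√2) = 1.00000 ≤ 1.5 ⇒ ∈ W
candidate 2: n = (-1, 1, -1, 1) → π⊥ ≈ (-1.00000, +2.41421); max(|x|,|y|,|x±y|/√2) = 2.41421 > 1.5 ⇒ ∉ W
candidate 3: n = (3, -1, -1, 1) → π⊥ ≈ (+4.41421, +1.00000); max(|x|,|y|,|x±y|/√2) = 4.41421 > 1.5 ⇒ ∉ W
candidate 4: n = (-2, 0, -3, 1) → π⊥ ≈ (-1.29289, +3.70711); max(|x|,|y|,|x±y|/√2) = 3.70711 > 1.5 ⇒ ∉ W
candidate 5: n = (-3, 2, 3, 1) → π⊥ ≈ (-3.70711, -0.87868); max(|x|,|y|,|x±y|/√2) = 3.70711 > 1.5 ⇒ ∉ W
candidate 6: n = (-2, -3, -2, 0) → π⊥ ≈ (+0.12132, -0.12132); max(|x|,|y|,|x±y|/√2) = 0.17157 ≤ 1.5 ⇒ ∈ W
candidate 7: n = (0, -1, 1, -1) → π⊥ ≈ (+0.00000, -2.41421); max(|x|,|y|,|x±y|/√2) = 2.41421 > 1.5 ⇒ ∉ W
candidate 8: n = (-1, 1, 0, 0) → π⊥ ≈ (-1.70711, +0.70711); max(|x|,|y|,|x±y|/√2) = 1.70711 > 1.5 ⇒ ∉ W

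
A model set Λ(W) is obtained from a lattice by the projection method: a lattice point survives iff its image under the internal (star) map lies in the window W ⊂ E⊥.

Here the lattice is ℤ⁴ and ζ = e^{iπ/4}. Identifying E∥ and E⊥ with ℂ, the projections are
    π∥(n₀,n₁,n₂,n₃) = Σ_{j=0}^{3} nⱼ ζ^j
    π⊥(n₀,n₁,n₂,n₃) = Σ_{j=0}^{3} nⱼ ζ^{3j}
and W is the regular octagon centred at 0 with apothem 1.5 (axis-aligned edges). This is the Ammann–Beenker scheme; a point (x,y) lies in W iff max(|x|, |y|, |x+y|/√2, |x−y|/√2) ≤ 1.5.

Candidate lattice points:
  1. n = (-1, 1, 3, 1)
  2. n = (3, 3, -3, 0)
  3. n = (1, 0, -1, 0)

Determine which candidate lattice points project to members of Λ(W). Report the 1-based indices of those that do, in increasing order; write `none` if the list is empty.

Internal map: ζ^{3j} for j=0..3 gives (1,0), (−√2/2,√2/2), (0,−1), (√2/2,√2/2).
candidate 1: n = (-1, 1, 3, 1) → π⊥ ≈ (-1.00000, -1.58579); max(|x|,|y|,|x±y|/√2) = 1.82843 > 1.5 ⇒ ∉ W
candidate 2: n = (3, 3, -3, 0) → π⊥ ≈ (+0.87868, +5.12132); max(|x|,|y|,|x±y|/√2) = 5.12132 > 1.5 ⇒ ∉ W
candidate 3: n = (1, 0, -1, 0) → π⊥ ≈ (+1.00000, +1.00000); max(|x|,|y|,|x±y|/√2) = 1.41421 ≤ 1.5 ⇒ ∈ W

3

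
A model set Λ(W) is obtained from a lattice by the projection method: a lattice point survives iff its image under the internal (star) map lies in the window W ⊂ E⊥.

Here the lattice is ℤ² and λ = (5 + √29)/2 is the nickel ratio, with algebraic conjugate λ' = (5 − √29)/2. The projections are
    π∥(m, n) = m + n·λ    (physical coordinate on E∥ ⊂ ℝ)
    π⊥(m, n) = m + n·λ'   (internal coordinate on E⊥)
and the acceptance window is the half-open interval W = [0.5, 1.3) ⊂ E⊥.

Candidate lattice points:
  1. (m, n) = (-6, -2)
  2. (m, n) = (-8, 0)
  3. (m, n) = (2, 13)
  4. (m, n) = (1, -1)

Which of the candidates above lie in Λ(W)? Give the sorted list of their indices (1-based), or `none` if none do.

Compute λ' = (5−√29)/2 = -0.19258, so π⊥(m,n) = m -0.19258·n.
[1] lift (-6,-2): star map gives -5.61484; window check 0.5 ≤ -5.61484 < 1.3 is false → out
[2] lift (-8,0): star map gives -8.00000; window check 0.5 ≤ -8.00000 < 1.3 is false → out
[3] lift (2,13): star map gives -0.50357; window check 0.5 ≤ -0.50357 < 1.3 is false → out
[4] lift (1,-1): star map gives 1.19258; window check 0.5 ≤ 1.19258 < 1.3 is true → IN Λ

4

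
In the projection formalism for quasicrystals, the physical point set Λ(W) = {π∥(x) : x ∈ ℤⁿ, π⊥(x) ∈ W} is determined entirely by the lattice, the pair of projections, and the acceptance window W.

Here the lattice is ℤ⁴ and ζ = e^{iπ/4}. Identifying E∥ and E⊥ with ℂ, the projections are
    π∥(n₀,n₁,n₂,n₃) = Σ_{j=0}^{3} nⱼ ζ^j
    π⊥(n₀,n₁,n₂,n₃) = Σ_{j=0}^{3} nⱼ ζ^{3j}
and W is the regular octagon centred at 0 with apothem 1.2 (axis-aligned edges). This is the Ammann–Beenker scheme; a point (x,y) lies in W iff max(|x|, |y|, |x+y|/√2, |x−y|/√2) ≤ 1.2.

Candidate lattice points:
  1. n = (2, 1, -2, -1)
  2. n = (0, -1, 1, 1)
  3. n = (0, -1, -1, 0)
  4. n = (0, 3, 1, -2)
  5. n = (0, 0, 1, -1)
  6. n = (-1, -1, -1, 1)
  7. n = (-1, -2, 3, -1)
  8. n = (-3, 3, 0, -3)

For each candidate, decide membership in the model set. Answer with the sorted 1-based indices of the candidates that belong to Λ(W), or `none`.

3, 6

π⊥(n) = n₀ + n₁ζ³ + n₂ζ⁶ + n₃ζ⁹ where ζ = e^{iπ/4}.
candidate 1: n = (2, 1, -2, -1) → π⊥ ≈ (+0.5858, +2.0000); max(|x|,|y|,|x±y|/√2) = 2.0000 > 1.2 ⇒ ∉ W
candidate 2: n = (0, -1, 1, 1) → π⊥ ≈ (+1.4142, -1.0000); max(|x|,|y|,|x±y|/√2) = 1.7071 > 1.2 ⇒ ∉ W
candidate 3: n = (0, -1, -1, 0) → π⊥ ≈ (+0.7071, +0.2929); max(|x|,|y|,|x±y|/√2) = 0.7071 ≤ 1.2 ⇒ ∈ W
candidate 4: n = (0, 3, 1, -2) → π⊥ ≈ (-3.5355, -0.2929); max(|x|,|y|,|x±y|/√2) = 3.5355 > 1.2 ⇒ ∉ W
candidate 5: n = (0, 0, 1, -1) → π⊥ ≈ (-0.7071, -1.7071); max(|x|,|y|,|x±y|/√2) = 1.7071 > 1.2 ⇒ ∉ W
candidate 6: n = (-1, -1, -1, 1) → π⊥ ≈ (+0.4142, +1.0000); max(|x|,|y|,|x±y|/√2) = 1.0000 ≤ 1.2 ⇒ ∈ W
candidate 7: n = (-1, -2, 3, -1) → π⊥ ≈ (-0.2929, -5.1213); max(|x|,|y|,|x±y|/√2) = 5.1213 > 1.2 ⇒ ∉ W
candidate 8: n = (-3, 3, 0, -3) → π⊥ ≈ (-7.2426, +0.0000); max(|x|,|y|,|x±y|/√2) = 7.2426 > 1.2 ⇒ ∉ W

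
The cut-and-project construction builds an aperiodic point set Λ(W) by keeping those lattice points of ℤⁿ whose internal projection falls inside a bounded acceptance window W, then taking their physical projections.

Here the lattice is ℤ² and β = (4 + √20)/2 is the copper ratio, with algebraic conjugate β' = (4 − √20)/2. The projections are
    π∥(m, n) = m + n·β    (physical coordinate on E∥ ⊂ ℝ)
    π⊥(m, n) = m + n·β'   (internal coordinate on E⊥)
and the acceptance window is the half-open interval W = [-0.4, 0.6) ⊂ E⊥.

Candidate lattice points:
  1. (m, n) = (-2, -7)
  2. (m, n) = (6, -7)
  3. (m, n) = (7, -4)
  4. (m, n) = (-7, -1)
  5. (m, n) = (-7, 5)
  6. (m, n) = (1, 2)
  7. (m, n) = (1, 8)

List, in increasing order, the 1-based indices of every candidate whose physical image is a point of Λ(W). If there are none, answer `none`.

1, 6

Compute β' = (4−√20)/2 = -0.2361, so π⊥(m,n) = m -0.2361·n.
candidate 1: (m,n)=(-2,-7) → π∥ = -2-7·β ≈ -31.6525, π⊥ = -2-7·β' ≈ -0.3475 ∈ [-0.4, 0.6) ⇒ IN Λ
candidate 2: (m,n)=(6,-7) → π∥ = 6-7·β ≈ -23.6525, π⊥ = 6-7·β' ≈ 7.6525 ∉ [-0.4, 0.6) ⇒ out
candidate 3: (m,n)=(7,-4) → π∥ = 7-4·β ≈ -9.9443, π⊥ = 7-4·β' ≈ 7.9443 ∉ [-0.4, 0.6) ⇒ out
candidate 4: (m,n)=(-7,-1) → π∥ = -7-1·β ≈ -11.2361, π⊥ = -7-1·β' ≈ -6.7639 ∉ [-0.4, 0.6) ⇒ out
candidate 5: (m,n)=(-7,5) → π∥ = -7+5·β ≈ 14.1803, π⊥ = -7+5·β' ≈ -8.1803 ∉ [-0.4, 0.6) ⇒ out
candidate 6: (m,n)=(1,2) → π∥ = 1+2·β ≈ 9.4721, π⊥ = 1+2·β' ≈ 0.5279 ∈ [-0.4, 0.6) ⇒ IN Λ
candidate 7: (m,n)=(1,8) → π∥ = 1+8·β ≈ 34.8885, π⊥ = 1+8·β' ≈ -0.8885 ∉ [-0.4, 0.6) ⇒ out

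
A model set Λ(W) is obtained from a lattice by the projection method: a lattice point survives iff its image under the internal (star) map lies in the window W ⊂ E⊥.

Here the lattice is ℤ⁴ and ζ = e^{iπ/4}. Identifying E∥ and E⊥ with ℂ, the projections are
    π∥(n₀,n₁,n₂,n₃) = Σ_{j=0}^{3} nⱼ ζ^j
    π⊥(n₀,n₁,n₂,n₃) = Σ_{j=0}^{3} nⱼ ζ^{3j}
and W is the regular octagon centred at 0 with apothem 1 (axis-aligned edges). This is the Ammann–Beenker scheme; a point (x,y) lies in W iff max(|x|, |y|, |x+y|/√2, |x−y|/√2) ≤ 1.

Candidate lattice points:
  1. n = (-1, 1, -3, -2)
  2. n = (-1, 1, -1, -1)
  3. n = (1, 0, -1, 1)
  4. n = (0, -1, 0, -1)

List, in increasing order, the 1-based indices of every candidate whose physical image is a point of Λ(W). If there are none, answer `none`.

none

Internal map: ζ^{3j} for j=0..3 gives (1,0), (−√2/2,√2/2), (0,−1), (√2/2,√2/2).
candidate 1: n = (-1, 1, -3, -2) → π⊥ ≈ (-3.1213, +2.2929); max(|x|,|y|,|x±y|/√2) = 3.8284 > 1 ⇒ ∉ W
candidate 2: n = (-1, 1, -1, -1) → π⊥ ≈ (-2.4142, +1.0000); max(|x|,|y|,|x±y|/√2) = 2.4142 > 1 ⇒ ∉ W
candidate 3: n = (1, 0, -1, 1) → π⊥ ≈ (+1.7071, +1.7071); max(|x|,|y|,|x±y|/√2) = 2.4142 > 1 ⇒ ∉ W
candidate 4: n = (0, -1, 0, -1) → π⊥ ≈ (+0.0000, -1.4142); max(|x|,|y|,|x±y|/√2) = 1.4142 > 1 ⇒ ∉ W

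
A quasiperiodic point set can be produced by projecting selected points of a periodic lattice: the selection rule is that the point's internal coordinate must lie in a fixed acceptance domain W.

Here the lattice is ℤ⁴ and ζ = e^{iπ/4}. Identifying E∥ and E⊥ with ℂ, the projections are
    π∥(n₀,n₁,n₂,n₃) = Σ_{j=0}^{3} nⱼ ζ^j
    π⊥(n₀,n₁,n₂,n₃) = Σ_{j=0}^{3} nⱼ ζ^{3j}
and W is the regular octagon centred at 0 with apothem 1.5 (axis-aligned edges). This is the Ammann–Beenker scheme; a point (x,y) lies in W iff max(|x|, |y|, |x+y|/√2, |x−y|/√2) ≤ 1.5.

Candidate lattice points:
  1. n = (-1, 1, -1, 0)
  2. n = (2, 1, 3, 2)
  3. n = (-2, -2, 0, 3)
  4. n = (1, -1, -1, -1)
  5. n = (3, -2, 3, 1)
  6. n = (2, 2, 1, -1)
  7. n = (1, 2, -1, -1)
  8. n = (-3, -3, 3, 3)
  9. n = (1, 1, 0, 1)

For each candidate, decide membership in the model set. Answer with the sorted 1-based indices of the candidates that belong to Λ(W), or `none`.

With ζ = e^{iπ/4} the internal vectors are ζ^0,ζ^3,ζ^6,ζ^9.
#1 (-1, 1, -1, 0): internal (-1.7071, 1.7071); octagon support 2.4142 vs apothem 1.5 → ∉ W
#2 (2, 1, 3, 2): internal (2.7071, -0.8787); octagon support 2.7071 vs apothem 1.5 → ∉ W
#3 (-2, -2, 0, 3): internal (1.5355, 0.7071); octagon support 1.5858 vs apothem 1.5 → ∉ W
#4 (1, -1, -1, -1): internal (1.0000, -0.4142); octagon support 1.0000 vs apothem 1.5 → ∈ W
#5 (3, -2, 3, 1): internal (5.1213, -3.7071); octagon support 6.2426 vs apothem 1.5 → ∉ W
#6 (2, 2, 1, -1): internal (-0.1213, -0.2929); octagon support 0.2929 vs apothem 1.5 → ∈ W
#7 (1, 2, -1, -1): internal (-1.1213, 1.7071); octagon support 2.0000 vs apothem 1.5 → ∉ W
#8 (-3, -3, 3, 3): internal (1.2426, -3.0000); octagon support 3.0000 vs apothem 1.5 → ∉ W
#9 (1, 1, 0, 1): internal (1.0000, 1.4142); octagon support 1.7071 vs apothem 1.5 → ∉ W

4, 6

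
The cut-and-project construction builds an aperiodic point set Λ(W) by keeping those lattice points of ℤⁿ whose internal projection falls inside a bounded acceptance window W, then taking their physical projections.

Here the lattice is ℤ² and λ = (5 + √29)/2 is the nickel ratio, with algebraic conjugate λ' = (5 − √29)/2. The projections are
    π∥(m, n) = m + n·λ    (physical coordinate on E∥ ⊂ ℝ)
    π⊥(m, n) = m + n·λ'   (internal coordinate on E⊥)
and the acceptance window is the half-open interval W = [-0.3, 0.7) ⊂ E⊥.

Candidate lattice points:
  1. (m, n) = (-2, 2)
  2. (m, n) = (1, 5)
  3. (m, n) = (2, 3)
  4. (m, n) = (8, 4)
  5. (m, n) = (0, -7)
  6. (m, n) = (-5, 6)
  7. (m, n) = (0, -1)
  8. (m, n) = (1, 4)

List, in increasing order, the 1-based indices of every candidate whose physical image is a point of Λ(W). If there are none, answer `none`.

λ' = (5−√29)/2 ≈ -0.192582.
candidate 1: (m,n)=(-2,2) → π∥ = -2+2·λ ≈ 8.385165, π⊥ = -2+2·λ' ≈ -2.385165 ∉ [-0.3, 0.7) ⇒ out
candidate 2: (m,n)=(1,5) → π∥ = 1+5·λ ≈ 26.962912, π⊥ = 1+5·λ' ≈ 0.037088 ∈ [-0.3, 0.7) ⇒ IN Λ
candidate 3: (m,n)=(2,3) → π∥ = 2+3·λ ≈ 17.577747, π⊥ = 2+3·λ' ≈ 1.422253 ∉ [-0.3, 0.7) ⇒ out
candidate 4: (m,n)=(8,4) → π∥ = 8+4·λ ≈ 28.770330, π⊥ = 8+4·λ' ≈ 7.229670 ∉ [-0.3, 0.7) ⇒ out
candidate 5: (m,n)=(0,-7) → π∥ = 0-7·λ ≈ -36.348077, π⊥ = 0-7·λ' ≈ 1.348077 ∉ [-0.3, 0.7) ⇒ out
candidate 6: (m,n)=(-5,6) → π∥ = -5+6·λ ≈ 26.155494, π⊥ = -5+6·λ' ≈ -6.155494 ∉ [-0.3, 0.7) ⇒ out
candidate 7: (m,n)=(0,-1) → π∥ = 0-1·λ ≈ -5.192582, π⊥ = 0-1·λ' ≈ 0.192582 ∈ [-0.3, 0.7) ⇒ IN Λ
candidate 8: (m,n)=(1,4) → π∥ = 1+4·λ ≈ 21.770330, π⊥ = 1+4·λ' ≈ 0.229670 ∈ [-0.3, 0.7) ⇒ IN Λ

2, 7, 8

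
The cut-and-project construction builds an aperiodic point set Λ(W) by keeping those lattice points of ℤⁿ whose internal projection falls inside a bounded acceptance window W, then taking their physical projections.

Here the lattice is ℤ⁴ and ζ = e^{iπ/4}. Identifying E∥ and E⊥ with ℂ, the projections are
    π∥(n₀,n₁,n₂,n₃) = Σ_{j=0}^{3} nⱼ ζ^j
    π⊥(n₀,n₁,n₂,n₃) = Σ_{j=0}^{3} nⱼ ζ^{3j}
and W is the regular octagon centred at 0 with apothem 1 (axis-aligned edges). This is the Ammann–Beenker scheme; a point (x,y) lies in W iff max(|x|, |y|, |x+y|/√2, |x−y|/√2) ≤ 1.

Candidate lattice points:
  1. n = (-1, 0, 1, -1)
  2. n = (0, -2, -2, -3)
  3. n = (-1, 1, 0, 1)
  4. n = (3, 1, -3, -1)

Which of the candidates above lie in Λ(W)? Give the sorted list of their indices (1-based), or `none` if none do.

With ζ = e^{iπ/4} the internal vectors are ζ^0,ζ^3,ζ^6,ζ^9.
candidate 1: n = (-1, 0, 1, -1) → π⊥ ≈ (-1.70711, -1.70711); max(|x|,|y|,|x±y|/√2) = 2.41421 > 1 ⇒ ∉ W
candidate 2: n = (0, -2, -2, -3) → π⊥ ≈ (-0.70711, -1.53553); max(|x|,|y|,|x±y|/√2) = 1.58579 > 1 ⇒ ∉ W
candidate 3: n = (-1, 1, 0, 1) → π⊥ ≈ (-1.00000, +1.41421); max(|x|,|y|,|x±y|/√2) = 1.70711 > 1 ⇒ ∉ W
candidate 4: n = (3, 1, -3, -1) → π⊥ ≈ (+1.58579, +3.00000); max(|x|,|y|,|x±y|/√2) = 3.24264 > 1 ⇒ ∉ W

none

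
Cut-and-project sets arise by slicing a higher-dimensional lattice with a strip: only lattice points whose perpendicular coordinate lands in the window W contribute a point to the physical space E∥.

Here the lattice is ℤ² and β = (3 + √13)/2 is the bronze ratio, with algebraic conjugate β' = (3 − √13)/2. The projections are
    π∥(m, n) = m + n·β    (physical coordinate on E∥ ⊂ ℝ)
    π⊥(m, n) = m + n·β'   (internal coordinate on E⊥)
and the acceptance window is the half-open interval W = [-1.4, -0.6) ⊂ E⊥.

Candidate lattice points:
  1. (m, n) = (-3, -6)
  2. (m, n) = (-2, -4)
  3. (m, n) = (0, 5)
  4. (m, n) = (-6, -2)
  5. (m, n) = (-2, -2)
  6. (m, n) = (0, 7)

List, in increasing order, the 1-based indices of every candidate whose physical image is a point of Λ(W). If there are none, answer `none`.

Numerically β ≈ 3.30278 and β' = −1/β ≈ -0.30278.
#1 (-3,-6): internal coord -3 + (-6)·β' = -1.18335; -1.18335 ∈ [-1.4, -0.6) → IN Λ
#2 (-2,-4): internal coord -2 + (-4)·β' = -0.78890; -0.78890 ∈ [-1.4, -0.6) → IN Λ
#3 (0,5): internal coord 0 + (5)·β' = -1.51388; -1.51388 ∉ [-1.4, -0.6) → out
#4 (-6,-2): internal coord -6 + (-2)·β' = -5.39445; -5.39445 ∉ [-1.4, -0.6) → out
#5 (-2,-2): internal coord -2 + (-2)·β' = -1.39445; -1.39445 ∈ [-1.4, -0.6) → IN Λ
#6 (0,7): internal coord 0 + (7)·β' = -2.11943; -2.11943 ∉ [-1.4, -0.6) → out

1, 2, 5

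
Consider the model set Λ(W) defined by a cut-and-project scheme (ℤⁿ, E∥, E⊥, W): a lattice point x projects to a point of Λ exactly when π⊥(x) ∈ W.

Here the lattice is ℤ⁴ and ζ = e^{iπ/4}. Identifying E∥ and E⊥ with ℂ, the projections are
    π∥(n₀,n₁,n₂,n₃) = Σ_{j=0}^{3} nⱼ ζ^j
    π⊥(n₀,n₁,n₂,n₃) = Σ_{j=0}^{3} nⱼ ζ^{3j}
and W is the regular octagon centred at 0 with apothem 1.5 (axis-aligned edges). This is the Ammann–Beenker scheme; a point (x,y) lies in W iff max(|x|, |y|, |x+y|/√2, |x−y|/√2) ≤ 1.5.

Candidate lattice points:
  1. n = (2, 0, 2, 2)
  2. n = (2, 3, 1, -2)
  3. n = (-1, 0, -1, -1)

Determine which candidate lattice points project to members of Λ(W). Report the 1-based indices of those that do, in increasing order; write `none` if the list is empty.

With ζ = e^{iπ/4} the internal vectors are ζ^0,ζ^3,ζ^6,ζ^9.
candidate 1: n = (2, 0, 2, 2) → π⊥ ≈ (+3.4142, -0.5858); max(|x|,|y|,|x±y|/√2) = 3.4142 > 1.5 ⇒ ∉ W
candidate 2: n = (2, 3, 1, -2) → π⊥ ≈ (-1.5355, -0.2929); max(|x|,|y|,|x±y|/√2) = 1.5355 > 1.5 ⇒ ∉ W
candidate 3: n = (-1, 0, -1, -1) → π⊥ ≈ (-1.7071, +0.2929); max(|x|,|y|,|x±y|/√2) = 1.7071 > 1.5 ⇒ ∉ W

none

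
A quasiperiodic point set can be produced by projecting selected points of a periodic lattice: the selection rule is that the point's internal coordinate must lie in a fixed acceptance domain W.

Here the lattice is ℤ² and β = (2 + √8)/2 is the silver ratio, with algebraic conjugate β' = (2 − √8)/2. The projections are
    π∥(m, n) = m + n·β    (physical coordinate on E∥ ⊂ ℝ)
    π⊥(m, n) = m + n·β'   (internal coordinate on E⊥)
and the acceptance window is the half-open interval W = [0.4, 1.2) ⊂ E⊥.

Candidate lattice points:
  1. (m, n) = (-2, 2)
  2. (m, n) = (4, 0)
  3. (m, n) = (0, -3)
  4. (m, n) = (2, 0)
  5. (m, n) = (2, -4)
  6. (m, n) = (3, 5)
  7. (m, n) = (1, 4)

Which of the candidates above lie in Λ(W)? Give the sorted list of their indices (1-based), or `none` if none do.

6

Compute β' = (2−√8)/2 = -0.4142, so π⊥(m,n) = m -0.4142·n.
candidate 1: (m,n)=(-2,2) → π∥ = -2+2·β ≈ 2.8284, π⊥ = -2+2·β' ≈ -2.8284 ∉ [0.4, 1.2) ⇒ out
candidate 2: (m,n)=(4,0) → π∥ = 4+0·β ≈ 4.0000, π⊥ = 4+0·β' ≈ 4.0000 ∉ [0.4, 1.2) ⇒ out
candidate 3: (m,n)=(0,-3) → π∥ = 0-3·β ≈ -7.2426, π⊥ = 0-3·β' ≈ 1.2426 ∉ [0.4, 1.2) ⇒ out
candidate 4: (m,n)=(2,0) → π∥ = 2+0·β ≈ 2.0000, π⊥ = 2+0·β' ≈ 2.0000 ∉ [0.4, 1.2) ⇒ out
candidate 5: (m,n)=(2,-4) → π∥ = 2-4·β ≈ -7.6569, π⊥ = 2-4·β' ≈ 3.6569 ∉ [0.4, 1.2) ⇒ out
candidate 6: (m,n)=(3,5) → π∥ = 3+5·β ≈ 15.0711, π⊥ = 3+5·β' ≈ 0.9289 ∈ [0.4, 1.2) ⇒ IN Λ
candidate 7: (m,n)=(1,4) → π∥ = 1+4·β ≈ 10.6569, π⊥ = 1+4·β' ≈ -0.6569 ∉ [0.4, 1.2) ⇒ out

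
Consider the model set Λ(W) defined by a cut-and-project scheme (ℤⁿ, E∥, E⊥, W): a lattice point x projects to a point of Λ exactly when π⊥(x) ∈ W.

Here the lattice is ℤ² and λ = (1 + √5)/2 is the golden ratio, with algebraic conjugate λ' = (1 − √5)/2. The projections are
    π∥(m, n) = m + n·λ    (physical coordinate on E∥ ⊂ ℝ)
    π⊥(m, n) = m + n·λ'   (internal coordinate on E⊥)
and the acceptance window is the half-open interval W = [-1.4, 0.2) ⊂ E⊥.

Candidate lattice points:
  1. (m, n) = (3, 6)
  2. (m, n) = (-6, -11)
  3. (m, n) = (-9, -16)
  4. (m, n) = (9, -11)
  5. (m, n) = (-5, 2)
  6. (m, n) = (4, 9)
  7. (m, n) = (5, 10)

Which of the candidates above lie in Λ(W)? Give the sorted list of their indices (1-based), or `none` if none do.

Numerically λ ≈ 1.6180 and λ' = −1/λ ≈ -0.6180.
[1] lift (3,6): star map gives -0.7082; window check -1.4 ≤ -0.7082 < 0.2 is true → IN Λ
[2] lift (-6,-11): star map gives 0.7984; window check -1.4 ≤ 0.7984 < 0.2 is false → out
[3] lift (-9,-16): star map gives 0.8885; window check -1.4 ≤ 0.8885 < 0.2 is false → out
[4] lift (9,-11): star map gives 15.7984; window check -1.4 ≤ 15.7984 < 0.2 is false → out
[5] lift (-5,2): star map gives -6.2361; window check -1.4 ≤ -6.2361 < 0.2 is false → out
[6] lift (4,9): star map gives -1.5623; window check -1.4 ≤ -1.5623 < 0.2 is false → out
[7] lift (5,10): star map gives -1.1803; window check -1.4 ≤ -1.1803 < 0.2 is true → IN Λ

1, 7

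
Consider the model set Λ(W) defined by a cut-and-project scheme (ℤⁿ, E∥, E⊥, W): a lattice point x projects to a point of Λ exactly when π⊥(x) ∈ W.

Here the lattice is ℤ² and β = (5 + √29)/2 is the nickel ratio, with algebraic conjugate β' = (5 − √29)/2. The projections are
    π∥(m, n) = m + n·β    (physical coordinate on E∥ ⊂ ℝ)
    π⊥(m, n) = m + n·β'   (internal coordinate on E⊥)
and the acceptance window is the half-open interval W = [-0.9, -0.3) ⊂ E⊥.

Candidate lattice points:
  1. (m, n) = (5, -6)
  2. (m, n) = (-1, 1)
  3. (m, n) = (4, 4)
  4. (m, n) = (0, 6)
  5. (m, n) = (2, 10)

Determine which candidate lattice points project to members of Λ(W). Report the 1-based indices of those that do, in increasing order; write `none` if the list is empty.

none

Numerically β ≈ 5.19258 and β' = −1/β ≈ -0.19258.
#1 (5,-6): internal coord 5 + (-6)·β' = +6.15549; +6.15549 ∉ [-0.9, -0.3) → out
#2 (-1,1): internal coord -1 + (1)·β' = -1.19258; -1.19258 ∉ [-0.9, -0.3) → out
#3 (4,4): internal coord 4 + (4)·β' = +3.22967; +3.22967 ∉ [-0.9, -0.3) → out
#4 (0,6): internal coord 0 + (6)·β' = -1.15549; -1.15549 ∉ [-0.9, -0.3) → out
#5 (2,10): internal coord 2 + (10)·β' = +0.07418; +0.07418 ∉ [-0.9, -0.3) → out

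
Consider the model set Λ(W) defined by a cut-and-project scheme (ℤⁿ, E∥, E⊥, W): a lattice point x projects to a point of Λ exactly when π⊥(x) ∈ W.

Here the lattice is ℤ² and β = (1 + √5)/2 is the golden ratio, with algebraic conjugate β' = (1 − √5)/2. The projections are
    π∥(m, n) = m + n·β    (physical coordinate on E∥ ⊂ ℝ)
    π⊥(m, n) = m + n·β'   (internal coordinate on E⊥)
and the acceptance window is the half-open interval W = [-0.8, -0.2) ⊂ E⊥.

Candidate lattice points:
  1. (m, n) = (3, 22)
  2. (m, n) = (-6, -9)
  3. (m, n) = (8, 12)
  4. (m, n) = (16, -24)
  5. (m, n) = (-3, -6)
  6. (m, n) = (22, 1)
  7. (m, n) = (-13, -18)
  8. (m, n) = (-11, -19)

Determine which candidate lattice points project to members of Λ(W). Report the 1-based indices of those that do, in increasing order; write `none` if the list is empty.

Numerically β ≈ 1.61803 and β' = −1/β ≈ -0.61803.
[1] lift (3,22): star map gives -10.59675; window check -0.8 ≤ -10.59675 < -0.2 is false → out
[2] lift (-6,-9): star map gives -0.43769; window check -0.8 ≤ -0.43769 < -0.2 is true → IN Λ
[3] lift (8,12): star map gives 0.58359; window check -0.8 ≤ 0.58359 < -0.2 is false → out
[4] lift (16,-24): star map gives 30.83282; window check -0.8 ≤ 30.83282 < -0.2 is false → out
[5] lift (-3,-6): star map gives 0.70820; window check -0.8 ≤ 0.70820 < -0.2 is false → out
[6] lift (22,1): star map gives 21.38197; window check -0.8 ≤ 21.38197 < -0.2 is false → out
[7] lift (-13,-18): star map gives -1.87539; window check -0.8 ≤ -1.87539 < -0.2 is false → out
[8] lift (-11,-19): star map gives 0.74265; window check -0.8 ≤ 0.74265 < -0.2 is false → out

2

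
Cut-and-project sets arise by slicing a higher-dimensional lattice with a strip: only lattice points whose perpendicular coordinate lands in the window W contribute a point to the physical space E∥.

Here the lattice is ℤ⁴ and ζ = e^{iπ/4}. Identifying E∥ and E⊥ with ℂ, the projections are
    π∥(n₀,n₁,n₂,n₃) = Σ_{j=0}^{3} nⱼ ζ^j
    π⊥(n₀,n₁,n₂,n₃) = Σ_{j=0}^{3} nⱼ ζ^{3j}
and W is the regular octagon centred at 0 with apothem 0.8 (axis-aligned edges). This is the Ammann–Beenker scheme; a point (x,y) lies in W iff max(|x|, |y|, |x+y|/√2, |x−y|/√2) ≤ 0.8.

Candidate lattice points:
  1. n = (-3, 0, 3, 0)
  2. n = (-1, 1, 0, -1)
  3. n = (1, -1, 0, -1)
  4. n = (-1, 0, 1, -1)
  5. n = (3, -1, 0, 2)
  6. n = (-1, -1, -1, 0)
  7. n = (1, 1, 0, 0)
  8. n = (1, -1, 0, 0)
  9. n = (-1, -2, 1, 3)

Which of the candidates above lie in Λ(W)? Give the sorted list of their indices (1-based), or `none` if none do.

6, 7

With ζ = e^{iπ/4} the internal vectors are ζ^0,ζ^3,ζ^6,ζ^9.
#1 (-3, 0, 3, 0): internal (-3.00000, -3.00000); octagon support 4.24264 vs apothem 0.8 → ∉ W
#2 (-1, 1, 0, -1): internal (-2.41421, 0.00000); octagon support 2.41421 vs apothem 0.8 → ∉ W
#3 (1, -1, 0, -1): internal (1.00000, -1.41421); octagon support 1.70711 vs apothem 0.8 → ∉ W
#4 (-1, 0, 1, -1): internal (-1.70711, -1.70711); octagon support 2.41421 vs apothem 0.8 → ∉ W
#5 (3, -1, 0, 2): internal (5.12132, 0.70711); octagon support 5.12132 vs apothem 0.8 → ∉ W
#6 (-1, -1, -1, 0): internal (-0.29289, 0.29289); octagon support 0.41421 vs apothem 0.8 → ∈ W
#7 (1, 1, 0, 0): internal (0.29289, 0.70711); octagon support 0.70711 vs apothem 0.8 → ∈ W
#8 (1, -1, 0, 0): internal (1.70711, -0.70711); octagon support 1.70711 vs apothem 0.8 → ∉ W
#9 (-1, -2, 1, 3): internal (2.53553, -0.29289); octagon support 2.53553 vs apothem 0.8 → ∉ W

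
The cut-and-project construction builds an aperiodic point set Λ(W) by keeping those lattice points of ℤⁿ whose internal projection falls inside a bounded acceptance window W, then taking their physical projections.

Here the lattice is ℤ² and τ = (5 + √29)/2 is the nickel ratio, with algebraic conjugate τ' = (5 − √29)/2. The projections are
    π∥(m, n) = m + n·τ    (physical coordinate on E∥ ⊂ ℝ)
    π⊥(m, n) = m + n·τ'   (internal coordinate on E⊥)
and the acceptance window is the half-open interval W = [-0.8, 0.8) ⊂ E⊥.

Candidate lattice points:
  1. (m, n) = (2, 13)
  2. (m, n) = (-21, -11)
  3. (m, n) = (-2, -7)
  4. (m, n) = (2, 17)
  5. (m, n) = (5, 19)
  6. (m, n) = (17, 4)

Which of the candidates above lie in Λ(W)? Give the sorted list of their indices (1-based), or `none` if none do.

Compute τ' = (5−√29)/2 = -0.192582, so π⊥(m,n) = m -0.192582·n.
[1] lift (2,13): star map gives -0.503571; window check -0.8 ≤ -0.503571 < 0.8 is true → IN Λ
[2] lift (-21,-11): star map gives -18.881594; window check -0.8 ≤ -18.881594 < 0.8 is false → out
[3] lift (-2,-7): star map gives -0.651923; window check -0.8 ≤ -0.651923 < 0.8 is true → IN Λ
[4] lift (2,17): star map gives -1.273901; window check -0.8 ≤ -1.273901 < 0.8 is false → out
[5] lift (5,19): star map gives 1.340934; window check -0.8 ≤ 1.340934 < 0.8 is false → out
[6] lift (17,4): star map gives 16.229670; window check -0.8 ≤ 16.229670 < 0.8 is false → out

1, 3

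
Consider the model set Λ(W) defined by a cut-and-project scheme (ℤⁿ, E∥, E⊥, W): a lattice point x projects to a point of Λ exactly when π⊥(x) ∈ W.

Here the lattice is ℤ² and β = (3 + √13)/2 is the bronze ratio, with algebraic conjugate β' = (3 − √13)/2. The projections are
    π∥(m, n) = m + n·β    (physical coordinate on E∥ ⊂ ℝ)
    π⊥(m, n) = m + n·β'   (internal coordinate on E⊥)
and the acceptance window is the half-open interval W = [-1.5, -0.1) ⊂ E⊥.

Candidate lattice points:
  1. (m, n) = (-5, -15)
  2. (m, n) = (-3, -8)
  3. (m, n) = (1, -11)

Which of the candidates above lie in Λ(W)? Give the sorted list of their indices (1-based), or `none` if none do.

1, 2

Compute β' = (3−√13)/2 = -0.3028, so π⊥(m,n) = m -0.3028·n.
candidate 1: (m,n)=(-5,-15) → π∥ = -5-15·β ≈ -54.5416, π⊥ = -5-15·β' ≈ -0.4584 ∈ [-1.5, -0.1) ⇒ IN Λ
candidate 2: (m,n)=(-3,-8) → π∥ = -3-8·β ≈ -29.4222, π⊥ = -3-8·β' ≈ -0.5778 ∈ [-1.5, -0.1) ⇒ IN Λ
candidate 3: (m,n)=(1,-11) → π∥ = 1-11·β ≈ -35.3305, π⊥ = 1-11·β' ≈ 4.3305 ∉ [-1.5, -0.1) ⇒ out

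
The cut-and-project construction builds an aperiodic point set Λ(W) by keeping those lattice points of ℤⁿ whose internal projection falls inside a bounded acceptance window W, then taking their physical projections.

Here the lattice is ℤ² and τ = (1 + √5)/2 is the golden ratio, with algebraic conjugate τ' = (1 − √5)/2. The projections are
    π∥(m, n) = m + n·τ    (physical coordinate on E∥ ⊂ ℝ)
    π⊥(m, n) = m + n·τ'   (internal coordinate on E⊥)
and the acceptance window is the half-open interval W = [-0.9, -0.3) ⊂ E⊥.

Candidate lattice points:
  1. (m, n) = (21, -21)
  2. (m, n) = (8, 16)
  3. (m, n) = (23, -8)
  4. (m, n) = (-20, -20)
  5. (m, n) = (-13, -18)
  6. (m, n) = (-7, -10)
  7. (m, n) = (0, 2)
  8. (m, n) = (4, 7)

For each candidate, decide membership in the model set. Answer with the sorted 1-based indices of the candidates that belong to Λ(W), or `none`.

6, 8

τ' = (1−√5)/2 ≈ -0.618034.
candidate 1: (m,n)=(21,-21) → π∥ = 21-21·τ ≈ -12.978714, π⊥ = 21-21·τ' ≈ 33.978714 ∉ [-0.9, -0.3) ⇒ out
candidate 2: (m,n)=(8,16) → π∥ = 8+16·τ ≈ 33.888544, π⊥ = 8+16·τ' ≈ -1.888544 ∉ [-0.9, -0.3) ⇒ out
candidate 3: (m,n)=(23,-8) → π∥ = 23-8·τ ≈ 10.055728, π⊥ = 23-8·τ' ≈ 27.944272 ∉ [-0.9, -0.3) ⇒ out
candidate 4: (m,n)=(-20,-20) → π∥ = -20-20·τ ≈ -52.360680, π⊥ = -20-20·τ' ≈ -7.639320 ∉ [-0.9, -0.3) ⇒ out
candidate 5: (m,n)=(-13,-18) → π∥ = -13-18·τ ≈ -42.124612, π⊥ = -13-18·τ' ≈ -1.875388 ∉ [-0.9, -0.3) ⇒ out
candidate 6: (m,n)=(-7,-10) → π∥ = -7-10·τ ≈ -23.180340, π⊥ = -7-10·τ' ≈ -0.819660 ∈ [-0.9, -0.3) ⇒ IN Λ
candidate 7: (m,n)=(0,2) → π∥ = 0+2·τ ≈ 3.236068, π⊥ = 0+2·τ' ≈ -1.236068 ∉ [-0.9, -0.3) ⇒ out
candidate 8: (m,n)=(4,7) → π∥ = 4+7·τ ≈ 15.326238, π⊥ = 4+7·τ' ≈ -0.326238 ∈ [-0.9, -0.3) ⇒ IN Λ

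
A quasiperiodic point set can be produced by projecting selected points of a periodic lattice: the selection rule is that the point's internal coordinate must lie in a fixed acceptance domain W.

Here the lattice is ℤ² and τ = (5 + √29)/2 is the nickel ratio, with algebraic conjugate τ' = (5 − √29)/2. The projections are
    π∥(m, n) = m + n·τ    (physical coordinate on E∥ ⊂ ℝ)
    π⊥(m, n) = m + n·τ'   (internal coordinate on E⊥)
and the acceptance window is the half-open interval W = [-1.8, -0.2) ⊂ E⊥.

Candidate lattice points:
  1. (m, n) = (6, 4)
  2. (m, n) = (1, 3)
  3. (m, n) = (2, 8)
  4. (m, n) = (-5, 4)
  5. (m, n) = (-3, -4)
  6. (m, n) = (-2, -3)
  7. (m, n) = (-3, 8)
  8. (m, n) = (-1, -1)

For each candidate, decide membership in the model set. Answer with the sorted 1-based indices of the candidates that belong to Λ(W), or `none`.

6, 8

Numerically τ ≈ 5.192582 and τ' = −1/τ ≈ -0.192582.
candidate 1: (m,n)=(6,4) → π∥ = 6+4·τ ≈ 26.770330, π⊥ = 6+4·τ' ≈ 5.229670 ∉ [-1.8, -0.2) ⇒ out
candidate 2: (m,n)=(1,3) → π∥ = 1+3·τ ≈ 16.577747, π⊥ = 1+3·τ' ≈ 0.422253 ∉ [-1.8, -0.2) ⇒ out
candidate 3: (m,n)=(2,8) → π∥ = 2+8·τ ≈ 43.540659, π⊥ = 2+8·τ' ≈ 0.459341 ∉ [-1.8, -0.2) ⇒ out
candidate 4: (m,n)=(-5,4) → π∥ = -5+4·τ ≈ 15.770330, π⊥ = -5+4·τ' ≈ -5.770330 ∉ [-1.8, -0.2) ⇒ out
candidate 5: (m,n)=(-3,-4) → π∥ = -3-4·τ ≈ -23.770330, π⊥ = -3-4·τ' ≈ -2.229670 ∉ [-1.8, -0.2) ⇒ out
candidate 6: (m,n)=(-2,-3) → π∥ = -2-3·τ ≈ -17.577747, π⊥ = -2-3·τ' ≈ -1.422253 ∈ [-1.8, -0.2) ⇒ IN Λ
candidate 7: (m,n)=(-3,8) → π∥ = -3+8·τ ≈ 38.540659, π⊥ = -3+8·τ' ≈ -4.540659 ∉ [-1.8, -0.2) ⇒ out
candidate 8: (m,n)=(-1,-1) → π∥ = -1-1·τ ≈ -6.192582, π⊥ = -1-1·τ' ≈ -0.807418 ∈ [-1.8, -0.2) ⇒ IN Λ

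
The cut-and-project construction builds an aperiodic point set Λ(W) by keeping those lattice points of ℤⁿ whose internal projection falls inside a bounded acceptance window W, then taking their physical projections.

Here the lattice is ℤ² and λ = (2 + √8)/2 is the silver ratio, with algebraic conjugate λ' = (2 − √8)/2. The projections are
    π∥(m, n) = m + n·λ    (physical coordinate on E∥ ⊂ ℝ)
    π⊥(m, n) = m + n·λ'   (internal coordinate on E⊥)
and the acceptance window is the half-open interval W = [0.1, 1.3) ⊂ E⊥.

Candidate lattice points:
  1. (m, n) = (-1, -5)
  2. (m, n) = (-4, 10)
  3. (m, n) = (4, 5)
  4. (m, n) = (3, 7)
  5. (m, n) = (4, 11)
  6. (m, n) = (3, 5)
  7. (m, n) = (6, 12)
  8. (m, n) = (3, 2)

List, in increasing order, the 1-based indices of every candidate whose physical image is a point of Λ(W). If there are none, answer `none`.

Compute λ' = (2−√8)/2 = -0.41421, so π⊥(m,n) = m -0.41421·n.
#1 (-1,-5): internal coord -1 + (-5)·λ' = +1.07107; +1.07107 ∈ [0.1, 1.3) → IN Λ
#2 (-4,10): internal coord -4 + (10)·λ' = -8.14214; -8.14214 ∉ [0.1, 1.3) → out
#3 (4,5): internal coord 4 + (5)·λ' = +1.92893; +1.92893 ∉ [0.1, 1.3) → out
#4 (3,7): internal coord 3 + (7)·λ' = +0.10051; +0.10051 ∈ [0.1, 1.3) → IN Λ
#5 (4,11): internal coord 4 + (11)·λ' = -0.55635; -0.55635 ∉ [0.1, 1.3) → out
#6 (3,5): internal coord 3 + (5)·λ' = +0.92893; +0.92893 ∈ [0.1, 1.3) → IN Λ
#7 (6,12): internal coord 6 + (12)·λ' = +1.02944; +1.02944 ∈ [0.1, 1.3) → IN Λ
#8 (3,2): internal coord 3 + (2)·λ' = +2.17157; +2.17157 ∉ [0.1, 1.3) → out

1, 4, 6, 7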